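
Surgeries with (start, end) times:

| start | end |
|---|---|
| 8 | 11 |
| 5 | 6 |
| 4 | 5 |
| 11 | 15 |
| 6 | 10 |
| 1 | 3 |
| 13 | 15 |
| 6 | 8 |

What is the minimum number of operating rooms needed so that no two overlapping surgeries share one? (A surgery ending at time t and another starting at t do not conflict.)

starts: [1, 4, 5, 6, 6, 8, 11, 13]
ends:   [3, 5, 6, 8, 10, 11, 15, 15]
s1→1 e3→0 s4→1 e5→0 s5→1 e6→0 s6→1 s6→2  — peak 2.

2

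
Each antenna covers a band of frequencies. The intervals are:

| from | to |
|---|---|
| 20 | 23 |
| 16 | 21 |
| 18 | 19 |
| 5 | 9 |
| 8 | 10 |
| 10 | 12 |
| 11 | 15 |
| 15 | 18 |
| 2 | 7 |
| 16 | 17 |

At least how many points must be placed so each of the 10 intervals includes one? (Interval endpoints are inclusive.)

6

Process intervals by earliest right end; each time one isn't hit yet, stab at its right endpoint.
Sorted: [2,7] [5,9] [8,10] [10,12] [11,15] [16,17] [15,18] [18,19] [16,21] [20,23]
{[2,7],[5,9]} hit by 7; {[8,10],[10,12]} hit by 10; {[11,15]} hit by 15; {[16,17],[15,18]} hit by 17; {[18,19],[16,21]} hit by 19; {[20,23]} hit by 23.
Points: 7, 10, 15, 17, 19, 23 (6 total).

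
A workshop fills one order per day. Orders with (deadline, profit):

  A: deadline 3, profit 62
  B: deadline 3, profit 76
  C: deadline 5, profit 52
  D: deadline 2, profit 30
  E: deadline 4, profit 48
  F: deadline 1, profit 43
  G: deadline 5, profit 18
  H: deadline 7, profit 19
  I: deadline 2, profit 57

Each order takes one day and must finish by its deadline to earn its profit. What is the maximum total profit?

314

Profit order: B=76 A=62 I=57 C=52 E=48 F=43 D=30 H=19 G=18
Assign: B→slot 3, A→slot 2, I→slot 1, C→slot 5, E→slot 4, F skipped, D skipped, H→slot 7, G skipped.
Slots: [1:I] [2:A] [3:B] [4:E] [5:C] [7:H]
Profit = 57 + 62 + 76 + 48 + 52 + 19 = 314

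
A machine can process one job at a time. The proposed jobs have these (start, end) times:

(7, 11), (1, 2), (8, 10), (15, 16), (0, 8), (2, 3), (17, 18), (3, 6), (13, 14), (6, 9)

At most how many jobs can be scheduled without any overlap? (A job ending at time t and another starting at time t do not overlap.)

Order by finish time; keep every interval that doesn't clash with the previous kept one.
Sorted by end: (1,2)  (2,3)  (3,6)  (0,8)  (6,9)  (8,10)  (7,11)  (13,14)  (15,16)  (17,18)
take (1,2); take (2,3); take (3,6); take (6,9); take (13,14); take (15,16); take (17,18).
Selected 7 jobs.

7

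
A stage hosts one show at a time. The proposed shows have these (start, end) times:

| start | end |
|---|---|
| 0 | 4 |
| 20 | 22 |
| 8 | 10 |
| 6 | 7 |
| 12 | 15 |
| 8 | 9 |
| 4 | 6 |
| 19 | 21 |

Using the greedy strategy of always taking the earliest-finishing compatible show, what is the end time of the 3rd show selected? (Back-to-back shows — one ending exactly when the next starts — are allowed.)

Order by finish time; keep every interval that doesn't clash with the previous kept one.
Sorted by end: (0,4)  (4,6)  (6,7)  (8,9)  (8,10)  (12,15)  (19,21)  (20,22)
take (0,4); take (4,6); take (6,7); take (8,9); take (12,15); take (19,21).
Selected: (0,4) (4,6) (6,7) (8,9) (12,15) (19,21)

7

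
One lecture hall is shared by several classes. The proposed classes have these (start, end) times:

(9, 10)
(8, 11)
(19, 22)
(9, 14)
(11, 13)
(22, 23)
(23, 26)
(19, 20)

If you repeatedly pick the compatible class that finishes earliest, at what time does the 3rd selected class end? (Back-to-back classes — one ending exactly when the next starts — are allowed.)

20

Order by finish time; keep every interval that doesn't clash with the previous kept one.
Sorted by end: (9,10)  (8,11)  (11,13)  (9,14)  (19,20)  (19,22)  (22,23)  (23,26)
take (9,10); take (11,13); skip (9,14); take (19,20); take (22,23); take (23,26).
Selected: (9,10) (11,13) (19,20) (22,23) (23,26)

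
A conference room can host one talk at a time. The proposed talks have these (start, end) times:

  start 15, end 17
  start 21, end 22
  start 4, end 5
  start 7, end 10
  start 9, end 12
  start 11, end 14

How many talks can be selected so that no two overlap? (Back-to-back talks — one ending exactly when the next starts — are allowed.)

5

Order by finish time; keep every interval that doesn't clash with the previous kept one.
By end time: (4,5), (7,10), (9,12), (11,14), (15,17), (21,22).
Pick (4,5); next start ≥ 5 → (7,10); next start ≥ 10 → (11,14); next start ≥ 14 → (15,17); next start ≥ 17 → (21,22).
Selected 5 talks.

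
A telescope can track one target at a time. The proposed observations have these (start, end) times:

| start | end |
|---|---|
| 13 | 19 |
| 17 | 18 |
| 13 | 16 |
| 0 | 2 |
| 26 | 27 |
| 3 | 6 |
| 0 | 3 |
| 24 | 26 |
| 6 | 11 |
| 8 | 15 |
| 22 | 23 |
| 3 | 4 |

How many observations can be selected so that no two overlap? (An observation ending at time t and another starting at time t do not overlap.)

8

Sort by end time and greedily take each interval whose start is ≥ the last chosen end.
Sorted by end: (0,2)  (0,3)  (3,4)  (3,6)  (6,11)  (8,15)  (13,16)  (17,18)  (13,19)  (22,23)  (24,26)  (26,27)
take (0,2); take (3,4); take (6,11); skip (8,15); take (13,16); take (17,18); take (22,23); take (24,26); take (26,27).
Selected 8 observations.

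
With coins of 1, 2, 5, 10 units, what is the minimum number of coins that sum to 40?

4

Use the largest denomination that fits, subtract, and repeat.
40 − 4×10→0
Total coins = 4 = 4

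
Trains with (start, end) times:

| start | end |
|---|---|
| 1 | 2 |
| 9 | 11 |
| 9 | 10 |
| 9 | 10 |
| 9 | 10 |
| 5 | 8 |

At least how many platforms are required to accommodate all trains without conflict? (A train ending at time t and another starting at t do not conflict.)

The answer is the maximum number of intervals overlapping at any instant.
starts: [1, 5, 9, 9, 9, 9]
ends:   [2, 8, 10, 10, 10, 11]
s1→1 e2→0 s5→1 e8→0 s9→1 s9→2 s9→3 s9→4  — peak 4.

4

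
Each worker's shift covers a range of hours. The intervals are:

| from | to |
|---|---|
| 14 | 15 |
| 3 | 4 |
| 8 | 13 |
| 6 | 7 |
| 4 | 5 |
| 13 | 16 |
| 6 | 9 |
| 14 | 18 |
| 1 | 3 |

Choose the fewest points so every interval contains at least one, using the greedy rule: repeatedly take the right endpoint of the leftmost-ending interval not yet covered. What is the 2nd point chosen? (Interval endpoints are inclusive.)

Sorted: [1,3] [3,4] [4,5] [6,7] [6,9] [8,13] [14,15] [13,16] [14,18]
{[1,3],[3,4]} hit by 3; {[4,5]} hit by 5; {[6,7],[6,9]} hit by 7; {[8,13]} hit by 13; {[14,15],[13,16],[14,18]} hit by 15.
Points: 3, 5, 7, 13, 15 (5 total).

5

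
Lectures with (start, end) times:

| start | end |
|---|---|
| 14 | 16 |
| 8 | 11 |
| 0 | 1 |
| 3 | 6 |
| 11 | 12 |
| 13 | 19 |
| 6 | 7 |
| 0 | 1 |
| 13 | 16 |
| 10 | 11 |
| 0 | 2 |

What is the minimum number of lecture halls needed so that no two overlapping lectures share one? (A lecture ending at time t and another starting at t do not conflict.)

3

The answer is the maximum number of intervals overlapping at any instant.
starts: [0, 0, 0, 3, 6, 8, 10, 11, 13, 13, 14]
ends:   [1, 1, 2, 6, 7, 11, 11, 12, 16, 16, 19]
s0→1 s0→2 s0→3  — peak 3.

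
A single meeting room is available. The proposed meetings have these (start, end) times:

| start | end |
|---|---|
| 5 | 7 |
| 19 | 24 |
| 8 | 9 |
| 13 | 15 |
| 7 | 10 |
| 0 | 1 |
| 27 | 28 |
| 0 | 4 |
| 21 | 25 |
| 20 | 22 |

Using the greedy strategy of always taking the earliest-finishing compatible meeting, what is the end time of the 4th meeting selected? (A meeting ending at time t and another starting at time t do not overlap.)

15

Order by finish time; keep every interval that doesn't clash with the previous kept one.
Sorted by end: (0,1)  (0,4)  (5,7)  (8,9)  (7,10)  (13,15)  (20,22)  (19,24)  (21,25)  (27,28)
take (0,1); take (5,7); take (8,9); take (13,15); take (20,22); skip (19,24); take (27,28).
Selected: (0,1) (5,7) (8,9) (13,15) (20,22) (27,28)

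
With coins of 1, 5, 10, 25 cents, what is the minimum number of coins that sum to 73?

73 = 2×25 + 2×10 + 3×1
Total coins = 2 + 2 + 3 = 7

7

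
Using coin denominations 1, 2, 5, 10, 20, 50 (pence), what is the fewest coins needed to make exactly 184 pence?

7

Greedy: take as many of the largest coin as possible, then repeat with the remainder.
184 − 3×50→34 − 1×20→14 − 1×10→4 − 2×2→0
Total coins = 3 + 1 + 1 + 2 = 7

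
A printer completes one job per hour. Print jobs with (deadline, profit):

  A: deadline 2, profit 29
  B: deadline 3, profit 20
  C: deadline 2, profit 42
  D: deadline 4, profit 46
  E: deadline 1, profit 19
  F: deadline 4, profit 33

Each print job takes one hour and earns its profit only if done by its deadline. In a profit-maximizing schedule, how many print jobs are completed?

By profit: D(d4,46), C(d2,42), F(d4,33), A(d2,29), B(d3,20), E(d1,19)
D→slot 4; C→slot 2; F→slot 3; A→slot 1; B skipped; E skipped.
4 of 6 scheduled.

4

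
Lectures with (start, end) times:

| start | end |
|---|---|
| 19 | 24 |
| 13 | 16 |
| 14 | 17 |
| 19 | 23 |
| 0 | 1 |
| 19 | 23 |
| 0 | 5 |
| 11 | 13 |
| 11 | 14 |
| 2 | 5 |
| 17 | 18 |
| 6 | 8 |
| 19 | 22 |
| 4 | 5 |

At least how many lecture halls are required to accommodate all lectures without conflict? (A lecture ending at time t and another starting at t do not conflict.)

4

Count concurrent intervals with a sweep; the peak is the room count.
Events (time:±→running): 0:+→1 0:+→2 1:-→1 2:+→2 4:+→3 5:-→2 5:-→1 5:-→0 6:+→1 8:-→0 11:+→1 11:+→2 13:-→1 13:+→2 14:-→1 14:+→2 16:-→1 17:-→0 17:+→1 18:-→0 19:+→1 19:+→2 19:+→3 19:+→4 … peak 4.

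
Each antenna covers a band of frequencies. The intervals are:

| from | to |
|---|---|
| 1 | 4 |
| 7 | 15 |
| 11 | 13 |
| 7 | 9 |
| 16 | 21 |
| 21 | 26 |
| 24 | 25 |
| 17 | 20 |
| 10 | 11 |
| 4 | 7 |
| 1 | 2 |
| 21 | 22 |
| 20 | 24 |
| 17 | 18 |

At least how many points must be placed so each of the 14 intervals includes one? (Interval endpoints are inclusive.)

6

Sorted: [1,2] [1,4] [4,7] [7,9] [10,11] [11,13] [7,15] [17,18] [17,20] [16,21] [21,22] [20,24] [24,25] [21,26]
{[1,2],[1,4]} hit by 2; {[4,7],[7,9]} hit by 7; {[10,11],[11,13],[7,15]} hit by 11; {[17,18],[17,20],[16,21]} hit by 18; {[21,22],[20,24]} hit by 22; {[24,25],[21,26]} hit by 25.
Points: 2, 7, 11, 18, 22, 25 (6 total).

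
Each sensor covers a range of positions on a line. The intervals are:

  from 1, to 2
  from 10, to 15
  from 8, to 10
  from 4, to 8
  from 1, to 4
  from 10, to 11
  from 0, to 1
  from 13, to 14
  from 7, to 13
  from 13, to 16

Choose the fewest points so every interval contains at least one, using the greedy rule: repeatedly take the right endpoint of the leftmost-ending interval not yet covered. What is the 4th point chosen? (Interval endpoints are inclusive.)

14

Sort by right endpoint; whenever an interval is uncovered, place a point at its right end.
Sorted: [0,1] [1,2] [1,4] [4,8] [8,10] [10,11] [7,13] [13,14] [10,15] [13,16]
{[0,1],[1,2],[1,4]} hit by 1; {[4,8],[8,10]} hit by 8; {[10,11],[7,13]} hit by 11; {[13,14],[10,15],[13,16]} hit by 14.
Points: 1, 8, 11, 14 (4 total).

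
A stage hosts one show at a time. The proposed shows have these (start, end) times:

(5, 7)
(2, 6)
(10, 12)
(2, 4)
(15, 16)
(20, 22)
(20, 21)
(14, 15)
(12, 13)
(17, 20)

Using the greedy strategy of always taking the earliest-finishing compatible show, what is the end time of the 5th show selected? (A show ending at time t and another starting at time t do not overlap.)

By end time: (2,4), (2,6), (5,7), (10,12), (12,13), (14,15), (15,16), (17,20), (20,21), (20,22).
Pick (2,4); next start ≥ 4 → (5,7); next start ≥ 7 → (10,12); next start ≥ 12 → (12,13); next start ≥ 13 → (14,15); next start ≥ 15 → (15,16); next start ≥ 16 → (17,20); next start ≥ 20 → (20,21).
Selected: (2,4) (5,7) (10,12) (12,13) (14,15) (15,16) (17,20) (20,21)

15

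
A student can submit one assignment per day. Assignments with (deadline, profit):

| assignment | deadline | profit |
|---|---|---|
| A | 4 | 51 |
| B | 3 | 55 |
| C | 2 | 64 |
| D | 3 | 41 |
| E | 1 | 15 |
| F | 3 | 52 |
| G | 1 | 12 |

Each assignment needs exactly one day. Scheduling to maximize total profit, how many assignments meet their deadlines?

4

Sort by profit descending; place each in the latest free slot ≤ its deadline.
By profit: C(d2,64), B(d3,55), F(d3,52), A(d4,51), D(d3,41), E(d1,15), G(d1,12)
C→slot 2; B→slot 3; F→slot 1; A→slot 4; D skipped; E skipped; G skipped.
4 of 7 scheduled.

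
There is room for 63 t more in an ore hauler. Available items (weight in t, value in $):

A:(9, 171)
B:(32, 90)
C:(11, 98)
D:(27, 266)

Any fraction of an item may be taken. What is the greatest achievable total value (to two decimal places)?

580.00

Greedy by value/weight ratio, highest first.
Ratios (sorted): A 19.00, D 9.85, C 8.91, B 2.81
take A (9 @ 171); take D (27 @ 266); take C (11 @ 98); take 16/32 of B → 45.00. Capacity used 63/63.
Total value = 580.00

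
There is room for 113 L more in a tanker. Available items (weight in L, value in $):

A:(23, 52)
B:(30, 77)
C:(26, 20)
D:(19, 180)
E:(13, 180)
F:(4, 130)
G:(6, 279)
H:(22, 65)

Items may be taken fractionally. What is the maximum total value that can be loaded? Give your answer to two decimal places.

953.96

Ratios (sorted): G 46.50, F 32.50, E 13.85, D 9.47, H 2.95, B 2.57, A 2.26, C 0.77
take G (6 @ 279); take F (4 @ 130); take E (13 @ 180); take D (19 @ 180); take H (22 @ 65); take B (30 @ 77); take 19/23 of A → 42.96. Capacity used 113/113.
Total value = 953.96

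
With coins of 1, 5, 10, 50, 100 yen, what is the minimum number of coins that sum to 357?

7

357 = 3×100 + 1×50 + 1×5 + 2×1
Total coins = 3 + 1 + 1 + 2 = 7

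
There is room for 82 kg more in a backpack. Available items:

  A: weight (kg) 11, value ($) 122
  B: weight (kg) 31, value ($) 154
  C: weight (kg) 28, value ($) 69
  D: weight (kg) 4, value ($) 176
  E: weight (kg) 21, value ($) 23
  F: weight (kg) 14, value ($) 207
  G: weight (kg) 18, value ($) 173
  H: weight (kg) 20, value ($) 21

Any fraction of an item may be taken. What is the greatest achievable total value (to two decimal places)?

841.86

Greedy by value/weight ratio, highest first.
Order: D (176/4=44.00) > F (207/14=14.79) > A (122/11=11.09) > G (173/18=9.61) > B (154/31=4.97) > C (69/28=2.46) > E (23/21=1.10) > H (21/20=1.05)
Fill: take D (4 @ 176) → take F (14 @ 207) → take A (11 @ 122) → take G (18 @ 173) → take B (31 @ 154) → take 4/28 of C → 9.86; 82/82 used.
Total value = 841.86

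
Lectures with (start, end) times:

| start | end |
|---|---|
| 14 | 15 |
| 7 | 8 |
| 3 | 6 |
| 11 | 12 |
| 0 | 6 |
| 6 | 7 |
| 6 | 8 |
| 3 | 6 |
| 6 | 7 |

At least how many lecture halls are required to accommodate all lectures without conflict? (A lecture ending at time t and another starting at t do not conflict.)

3

starts: [0, 3, 3, 6, 6, 6, 7, 11, 14]
ends:   [6, 6, 6, 7, 7, 8, 8, 12, 15]
s0→1 s3→2 s3→3  — peak 3.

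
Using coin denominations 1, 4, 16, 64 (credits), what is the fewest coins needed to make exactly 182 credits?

Use the largest denomination that fits, subtract, and repeat.
182 − 2×64→54 − 3×16→6 − 1×4→2 − 2×1→0
Total coins = 2 + 3 + 1 + 2 = 8

8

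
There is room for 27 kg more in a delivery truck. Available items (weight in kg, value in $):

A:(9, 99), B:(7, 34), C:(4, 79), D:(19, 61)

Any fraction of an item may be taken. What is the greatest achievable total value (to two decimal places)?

234.47

Greedy by value/weight ratio, highest first.
Order: C (79/4=19.75) > A (99/9=11.00) > B (34/7=4.86) > D (61/19=3.21)
Fill: take C (4 @ 79) → take A (9 @ 99) → take B (7 @ 34) → take 7/19 of D → 22.47; 27/27 used.
Total value = 234.47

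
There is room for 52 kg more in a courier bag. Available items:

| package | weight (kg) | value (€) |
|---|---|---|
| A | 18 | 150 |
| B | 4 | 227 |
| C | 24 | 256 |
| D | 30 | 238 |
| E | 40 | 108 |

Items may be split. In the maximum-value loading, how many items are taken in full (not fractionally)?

Sort by value per unit weight and fill in that order.
Ratios (sorted): B 56.75, C 10.67, A 8.33, D 7.93, E 2.70
take B (4 @ 227); take C (24 @ 256); take A (18 @ 150); take 6/30 of D → 47.60. Capacity used 52/52.
3 item(s) taken whole; one partial (take 6/30 of D).

3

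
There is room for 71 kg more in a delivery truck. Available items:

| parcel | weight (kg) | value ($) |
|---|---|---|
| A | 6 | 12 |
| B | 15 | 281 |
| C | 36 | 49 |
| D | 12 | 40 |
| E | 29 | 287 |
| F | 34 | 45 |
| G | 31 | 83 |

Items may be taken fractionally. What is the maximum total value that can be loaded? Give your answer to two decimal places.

648.16

Ratios (sorted): B 18.73, E 9.90, D 3.33, G 2.68, A 2.00, C 1.36, F 1.32
take B (15 @ 281); take E (29 @ 287); take D (12 @ 40); take 15/31 of G → 40.16. Capacity used 71/71.
Total value = 648.16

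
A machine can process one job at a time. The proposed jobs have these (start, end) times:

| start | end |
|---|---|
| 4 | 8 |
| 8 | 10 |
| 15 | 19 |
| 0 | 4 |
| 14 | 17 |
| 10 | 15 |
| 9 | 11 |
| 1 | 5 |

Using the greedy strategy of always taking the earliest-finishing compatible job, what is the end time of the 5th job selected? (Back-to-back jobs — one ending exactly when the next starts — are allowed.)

19

Sort by end time and greedily take each interval whose start is ≥ the last chosen end.
By end time: (0,4), (1,5), (4,8), (8,10), (9,11), (10,15), (14,17), (15,19).
Pick (0,4); next start ≥ 4 → (4,8); next start ≥ 8 → (8,10); next start ≥ 10 → (10,15); next start ≥ 15 → (15,19).
Selected: (0,4) (4,8) (8,10) (10,15) (15,19)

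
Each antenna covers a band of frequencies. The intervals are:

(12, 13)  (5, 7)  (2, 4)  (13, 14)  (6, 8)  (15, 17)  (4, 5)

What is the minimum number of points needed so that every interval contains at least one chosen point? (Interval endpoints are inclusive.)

4

By right end: [2,4]  [4,5]  [5,7]  [6,8]  [12,13]  [13,14]  [15,17]
[2,4] uncovered → point at 4; [5,7] uncovered → point at 7; [12,13] uncovered → point at 13; [15,17] uncovered → point at 17.
Points: 4, 7, 13, 17 (4 total).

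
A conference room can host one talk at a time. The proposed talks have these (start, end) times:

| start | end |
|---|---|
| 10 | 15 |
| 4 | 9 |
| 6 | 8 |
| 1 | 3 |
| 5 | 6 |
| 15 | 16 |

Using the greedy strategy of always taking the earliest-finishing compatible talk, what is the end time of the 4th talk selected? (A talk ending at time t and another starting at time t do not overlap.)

Greedy by earliest finish: after sorting by end time, pick each interval compatible with the last pick.
Sorted by end: (1,3)  (5,6)  (6,8)  (4,9)  (10,15)  (15,16)
take (1,3); take (5,6); take (6,8); skip (4,9); take (10,15); take (15,16).
Selected: (1,3) (5,6) (6,8) (10,15) (15,16)

15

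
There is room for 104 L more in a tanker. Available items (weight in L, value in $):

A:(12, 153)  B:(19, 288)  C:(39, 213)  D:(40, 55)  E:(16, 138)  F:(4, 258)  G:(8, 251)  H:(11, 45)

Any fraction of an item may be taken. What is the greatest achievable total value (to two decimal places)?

1325.55

Sort by value per unit weight and fill in that order.
Ratios (sorted): F 64.50, G 31.38, B 15.16, A 12.75, E 8.62, C 5.46, H 4.09, D 1.38
take F (4 @ 258); take G (8 @ 251); take B (19 @ 288); take A (12 @ 153); take E (16 @ 138); take C (39 @ 213); take 6/11 of H → 24.55. Capacity used 104/104.
Total value = 1325.55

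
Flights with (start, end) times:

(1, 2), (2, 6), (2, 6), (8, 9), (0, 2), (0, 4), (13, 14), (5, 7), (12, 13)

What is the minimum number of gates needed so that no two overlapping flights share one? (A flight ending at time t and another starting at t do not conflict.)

Count concurrent intervals with a sweep; the peak is the room count.
Events (time:±→running): 0:+→1 0:+→2 1:+→3 … peak 3.

3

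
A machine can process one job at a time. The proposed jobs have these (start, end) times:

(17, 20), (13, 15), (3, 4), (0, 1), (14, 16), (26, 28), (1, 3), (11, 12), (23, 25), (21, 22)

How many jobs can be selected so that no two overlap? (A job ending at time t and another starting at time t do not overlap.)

Greedy by earliest finish: after sorting by end time, pick each interval compatible with the last pick.
By end time: (0,1), (1,3), (3,4), (11,12), (13,15), (14,16), (17,20), (21,22), (23,25), (26,28).
Pick (0,1); next start ≥ 1 → (1,3); next start ≥ 3 → (3,4); next start ≥ 4 → (11,12); next start ≥ 12 → (13,15); next start ≥ 15 → (17,20); next start ≥ 20 → (21,22); next start ≥ 22 → (23,25); next start ≥ 25 → (26,28).
Selected 9 jobs.

9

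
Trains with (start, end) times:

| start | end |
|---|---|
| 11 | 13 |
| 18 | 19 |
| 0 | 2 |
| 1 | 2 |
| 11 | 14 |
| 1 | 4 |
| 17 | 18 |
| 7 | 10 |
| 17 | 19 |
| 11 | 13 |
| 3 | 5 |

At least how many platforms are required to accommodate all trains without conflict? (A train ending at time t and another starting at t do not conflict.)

Count concurrent intervals with a sweep; the peak is the room count.
Events (time:±→running): 0:+→1 1:+→2 1:+→3 … peak 3.

3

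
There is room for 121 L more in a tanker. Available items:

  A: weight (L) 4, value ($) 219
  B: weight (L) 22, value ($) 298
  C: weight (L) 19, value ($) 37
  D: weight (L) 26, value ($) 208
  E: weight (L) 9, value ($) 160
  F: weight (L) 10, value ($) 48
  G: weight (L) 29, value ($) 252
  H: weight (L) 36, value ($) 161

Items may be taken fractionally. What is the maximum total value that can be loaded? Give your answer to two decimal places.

1278.92

Greedy by value/weight ratio, highest first.
Order: A (219/4=54.75) > E (160/9=17.78) > B (298/22=13.55) > G (252/29=8.69) > D (208/26=8.00) > F (48/10=4.80) > H (161/36=4.47) > C (37/19=1.95)
Fill: take A (4 @ 219) → take E (9 @ 160) → take B (22 @ 298) → take G (29 @ 252) → take D (26 @ 208) → take F (10 @ 48) → take 21/36 of H → 93.92; 121/121 used.
Total value = 1278.92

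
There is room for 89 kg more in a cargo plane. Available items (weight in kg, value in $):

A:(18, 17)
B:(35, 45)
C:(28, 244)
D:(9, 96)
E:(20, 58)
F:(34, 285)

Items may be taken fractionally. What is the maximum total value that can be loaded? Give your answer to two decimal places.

Greedy by value/weight ratio, highest first.
Ratios (sorted): D 10.67, C 8.71, F 8.38, E 2.90, B 1.29, A 0.94
take D (9 @ 96); take C (28 @ 244); take F (34 @ 285); take 18/20 of E → 52.20. Capacity used 89/89.
Total value = 677.20

677.20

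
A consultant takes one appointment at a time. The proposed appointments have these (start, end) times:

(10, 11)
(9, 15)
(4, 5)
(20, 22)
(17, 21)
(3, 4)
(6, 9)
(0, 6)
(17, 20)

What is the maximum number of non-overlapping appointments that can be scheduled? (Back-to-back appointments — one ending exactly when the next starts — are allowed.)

6

Order by finish time; keep every interval that doesn't clash with the previous kept one.
By end time: (3,4), (4,5), (0,6), (6,9), (10,11), (9,15), (17,20), (17,21), (20,22).
Pick (3,4); next start ≥ 4 → (4,5); next start ≥ 5 → (6,9); next start ≥ 9 → (10,11); next start ≥ 11 → (17,20); next start ≥ 20 → (20,22).
Selected 6 appointments.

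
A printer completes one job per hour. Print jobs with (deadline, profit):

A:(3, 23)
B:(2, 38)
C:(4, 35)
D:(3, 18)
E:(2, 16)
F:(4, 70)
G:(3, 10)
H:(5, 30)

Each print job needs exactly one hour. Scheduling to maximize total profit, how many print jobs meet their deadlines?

5

By profit: F(d4,70), B(d2,38), C(d4,35), H(d5,30), A(d3,23), D(d3,18), E(d2,16), G(d3,10)
F→slot 4; B→slot 2; C→slot 3; H→slot 5; A→slot 1; D skipped; E skipped; G skipped.
5 of 8 scheduled.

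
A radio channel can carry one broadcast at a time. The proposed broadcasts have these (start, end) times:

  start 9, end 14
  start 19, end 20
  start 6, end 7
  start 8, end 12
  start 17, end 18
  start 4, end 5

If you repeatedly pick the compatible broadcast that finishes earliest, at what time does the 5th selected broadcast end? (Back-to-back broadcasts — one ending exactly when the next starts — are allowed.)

20

Sorted by end: (4,5)  (6,7)  (8,12)  (9,14)  (17,18)  (19,20)
take (4,5); take (6,7); take (8,12); take (17,18); take (19,20).
Selected: (4,5) (6,7) (8,12) (17,18) (19,20)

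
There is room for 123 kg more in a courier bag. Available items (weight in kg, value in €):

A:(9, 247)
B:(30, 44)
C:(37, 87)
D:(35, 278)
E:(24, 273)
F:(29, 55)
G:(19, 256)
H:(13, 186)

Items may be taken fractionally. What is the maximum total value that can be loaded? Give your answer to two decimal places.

Sort by value per unit weight and fill in that order.
Ratios (sorted): A 27.44, H 14.31, G 13.47, E 11.38, D 7.94, C 2.35, F 1.90, B 1.47
take A (9 @ 247); take H (13 @ 186); take G (19 @ 256); take E (24 @ 273); take D (35 @ 278); take 23/37 of C → 54.08. Capacity used 123/123.
Total value = 1294.08

1294.08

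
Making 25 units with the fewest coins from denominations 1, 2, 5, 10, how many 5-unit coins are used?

1

Greedy: take as many of the largest coin as possible, then repeat with the remainder.
25 = 2×10 + 1×5
Count of 5: 1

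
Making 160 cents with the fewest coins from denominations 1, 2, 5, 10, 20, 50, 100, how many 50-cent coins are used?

1

160 − 1×100→60 − 1×50→10 − 1×10→0
Count of 50: 1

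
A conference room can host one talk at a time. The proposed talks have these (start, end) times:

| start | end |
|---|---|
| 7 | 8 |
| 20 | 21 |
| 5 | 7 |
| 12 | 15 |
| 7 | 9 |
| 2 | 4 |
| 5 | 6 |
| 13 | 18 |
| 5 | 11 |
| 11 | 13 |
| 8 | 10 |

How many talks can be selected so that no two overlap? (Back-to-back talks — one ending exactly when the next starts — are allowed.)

Order by finish time; keep every interval that doesn't clash with the previous kept one.
Sorted by end: (2,4)  (5,6)  (5,7)  (7,8)  (7,9)  (8,10)  (5,11)  (11,13)  (12,15)  (13,18)  (20,21)
take (2,4); take (5,6); take (7,8); take (8,10); skip (5,11); take (11,13); take (13,18); take (20,21).
Selected 7 talks.

7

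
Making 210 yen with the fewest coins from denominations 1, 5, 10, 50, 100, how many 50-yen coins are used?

210 − 2×100→10 − 1×10→0
Count of 50: 0

0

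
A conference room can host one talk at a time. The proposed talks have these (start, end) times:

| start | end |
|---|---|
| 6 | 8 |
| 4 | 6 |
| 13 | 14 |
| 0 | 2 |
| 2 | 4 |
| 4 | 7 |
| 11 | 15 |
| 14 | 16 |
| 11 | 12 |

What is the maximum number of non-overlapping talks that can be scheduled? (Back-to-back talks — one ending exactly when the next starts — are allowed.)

Greedy by earliest finish: after sorting by end time, pick each interval compatible with the last pick.
By end time: (0,2), (2,4), (4,6), (4,7), (6,8), (11,12), (13,14), (11,15), (14,16).
Pick (0,2); next start ≥ 2 → (2,4); next start ≥ 4 → (4,6); next start ≥ 6 → (6,8); next start ≥ 8 → (11,12); next start ≥ 12 → (13,14); next start ≥ 14 → (14,16).
Selected 7 talks.

7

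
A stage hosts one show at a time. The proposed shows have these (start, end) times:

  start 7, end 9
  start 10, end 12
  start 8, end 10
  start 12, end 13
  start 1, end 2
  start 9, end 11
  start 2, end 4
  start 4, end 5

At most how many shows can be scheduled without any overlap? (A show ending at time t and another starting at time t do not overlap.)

Greedy by earliest finish: after sorting by end time, pick each interval compatible with the last pick.
By end time: (1,2), (2,4), (4,5), (7,9), (8,10), (9,11), (10,12), (12,13).
Pick (1,2); next start ≥ 2 → (2,4); next start ≥ 4 → (4,5); next start ≥ 5 → (7,9); next start ≥ 9 → (9,11); next start ≥ 11 → (12,13).
Selected 6 shows.

6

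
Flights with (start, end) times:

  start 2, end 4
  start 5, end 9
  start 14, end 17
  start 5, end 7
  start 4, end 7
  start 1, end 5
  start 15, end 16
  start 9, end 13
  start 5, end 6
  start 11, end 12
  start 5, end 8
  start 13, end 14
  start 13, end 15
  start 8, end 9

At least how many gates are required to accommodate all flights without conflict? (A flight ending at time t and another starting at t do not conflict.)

Count concurrent intervals with a sweep; the peak is the room count.
starts: [1, 2, 4, 5, 5, 5, 5, 8, 9, 11, 13, 13, 14, 15]
ends:   [4, 5, 6, 7, 7, 8, 9, 9, 12, 13, 14, 15, 16, 17]
s1→1 s2→2 e4→1 s4→2 e5→1 s5→2 s5→3 s5→4 s5→5  — peak 5.

5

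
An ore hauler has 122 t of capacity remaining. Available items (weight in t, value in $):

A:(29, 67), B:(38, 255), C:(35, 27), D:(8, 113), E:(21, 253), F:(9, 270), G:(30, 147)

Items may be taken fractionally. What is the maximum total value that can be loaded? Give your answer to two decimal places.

Greedy by value/weight ratio, highest first.
Ratios (sorted): F 30.00, D 14.12, E 12.05, B 6.71, G 4.90, A 2.31, C 0.77
take F (9 @ 270); take D (8 @ 113); take E (21 @ 253); take B (38 @ 255); take G (30 @ 147); take 16/29 of A → 36.97. Capacity used 122/122.
Total value = 1074.97

1074.97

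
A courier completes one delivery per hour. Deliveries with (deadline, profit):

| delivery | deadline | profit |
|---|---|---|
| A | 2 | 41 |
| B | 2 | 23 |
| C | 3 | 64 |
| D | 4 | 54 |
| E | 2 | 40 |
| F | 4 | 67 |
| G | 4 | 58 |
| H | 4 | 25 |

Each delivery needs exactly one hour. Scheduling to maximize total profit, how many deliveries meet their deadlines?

Profit order: F=67 C=64 G=58 D=54 A=41 E=40 H=25 B=23
Assign: F→slot 4, C→slot 3, G→slot 2, D→slot 1, A skipped, E skipped, H skipped, B skipped.
Slots: [1:D] [2:G] [3:C] [4:F]
4 of 8 scheduled.

4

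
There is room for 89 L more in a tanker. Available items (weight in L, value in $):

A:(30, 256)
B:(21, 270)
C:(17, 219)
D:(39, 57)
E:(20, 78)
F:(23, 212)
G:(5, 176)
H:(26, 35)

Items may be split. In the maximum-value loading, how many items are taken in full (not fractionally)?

4

Sort by value per unit weight and fill in that order.
Ratios (sorted): G 35.20, C 12.88, B 12.86, F 9.22, A 8.53, E 3.90, D 1.46, H 1.35
take G (5 @ 176); take C (17 @ 219); take B (21 @ 270); take F (23 @ 212); take 23/30 of A → 196.27. Capacity used 89/89.
4 item(s) taken whole; one partial (take 23/30 of A).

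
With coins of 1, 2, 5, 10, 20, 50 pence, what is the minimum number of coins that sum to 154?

154 − 3×50→4 − 2×2→0
Total coins = 3 + 2 = 5

5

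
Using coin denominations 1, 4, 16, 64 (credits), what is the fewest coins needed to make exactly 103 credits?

103 − 1×64→39 − 2×16→7 − 1×4→3 − 3×1→0
Total coins = 1 + 2 + 1 + 3 = 7

7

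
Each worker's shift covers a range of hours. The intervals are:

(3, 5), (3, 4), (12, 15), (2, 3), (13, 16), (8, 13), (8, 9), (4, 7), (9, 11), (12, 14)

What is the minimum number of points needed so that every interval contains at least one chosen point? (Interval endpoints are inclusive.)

4

Sort by right endpoint; whenever an interval is uncovered, place a point at its right end.
Sorted: [2,3] [3,4] [3,5] [4,7] [8,9] [9,11] [8,13] [12,14] [12,15] [13,16]
{[2,3],[3,4],[3,5]} hit by 3; {[4,7]} hit by 7; {[8,9],[9,11],[8,13]} hit by 9; {[12,14],[12,15],[13,16]} hit by 14.
Points: 3, 7, 9, 14 (4 total).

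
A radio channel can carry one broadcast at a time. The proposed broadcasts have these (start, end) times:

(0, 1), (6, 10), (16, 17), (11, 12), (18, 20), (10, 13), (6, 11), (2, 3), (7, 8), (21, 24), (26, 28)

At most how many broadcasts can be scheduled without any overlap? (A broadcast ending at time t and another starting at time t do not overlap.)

8

Greedy by earliest finish: after sorting by end time, pick each interval compatible with the last pick.
Sorted by end: (0,1)  (2,3)  (7,8)  (6,10)  (6,11)  (11,12)  (10,13)  (16,17)  (18,20)  (21,24)  (26,28)
take (0,1); take (2,3); take (7,8); take (11,12); skip (10,13); take (16,17); take (18,20); take (21,24); take (26,28).
Selected 8 broadcasts.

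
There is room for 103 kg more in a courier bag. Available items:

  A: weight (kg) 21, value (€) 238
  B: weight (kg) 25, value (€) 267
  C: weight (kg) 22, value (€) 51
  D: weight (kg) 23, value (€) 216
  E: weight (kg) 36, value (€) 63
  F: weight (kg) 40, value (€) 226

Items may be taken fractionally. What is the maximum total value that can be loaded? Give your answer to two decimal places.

913.10

Ratios (sorted): A 11.33, B 10.68, D 9.39, F 5.65, C 2.32, E 1.75
take A (21 @ 238); take B (25 @ 267); take D (23 @ 216); take 34/40 of F → 192.10. Capacity used 103/103.
Total value = 913.10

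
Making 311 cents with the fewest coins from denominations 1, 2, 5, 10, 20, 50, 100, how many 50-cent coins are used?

0

Greedy: take as many of the largest coin as possible, then repeat with the remainder.
311 = 3×100 + 1×10 + 1×1
Count of 50: 0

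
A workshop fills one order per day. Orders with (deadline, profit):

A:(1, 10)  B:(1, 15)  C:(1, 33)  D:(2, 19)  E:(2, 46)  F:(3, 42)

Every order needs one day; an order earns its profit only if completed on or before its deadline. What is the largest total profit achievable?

Sort by profit descending; place each in the latest free slot ≤ its deadline.
Profit order: E=46 F=42 C=33 D=19 B=15 A=10
Assign: E→slot 2, F→slot 3, C→slot 1, D skipped, B skipped, A skipped.
Slots: [1:C] [2:E] [3:F]
Profit = 33 + 46 + 42 = 121

121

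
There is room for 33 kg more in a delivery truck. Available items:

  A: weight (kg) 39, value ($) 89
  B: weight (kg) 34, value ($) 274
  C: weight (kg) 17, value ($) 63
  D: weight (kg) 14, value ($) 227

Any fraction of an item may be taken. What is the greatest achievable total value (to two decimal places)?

380.12

Greedy by value/weight ratio, highest first.
Order: D (227/14=16.21) > B (274/34=8.06) > C (63/17=3.71) > A (89/39=2.28)
Fill: take D (14 @ 227) → take 19/34 of B → 153.12; 33/33 used.
Total value = 380.12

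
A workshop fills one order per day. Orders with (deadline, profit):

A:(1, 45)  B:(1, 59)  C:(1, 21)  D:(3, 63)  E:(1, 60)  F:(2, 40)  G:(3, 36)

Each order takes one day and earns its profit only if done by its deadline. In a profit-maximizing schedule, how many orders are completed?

Take jobs in profit order; each goes to the latest open slot no later than its deadline.
Profit order: D=63 E=60 B=59 A=45 F=40 G=36 C=21
Assign: D→slot 3, E→slot 1, B skipped, A skipped, F→slot 2, G skipped, C skipped.
Slots: [1:E] [2:F] [3:D]
3 of 7 scheduled.

3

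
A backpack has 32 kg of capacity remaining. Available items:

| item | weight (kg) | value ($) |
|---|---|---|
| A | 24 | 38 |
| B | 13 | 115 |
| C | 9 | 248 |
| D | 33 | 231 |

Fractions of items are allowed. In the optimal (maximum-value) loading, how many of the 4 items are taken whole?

2

Ratios (sorted): C 27.56, B 8.85, D 7.00, A 1.58
take C (9 @ 248); take B (13 @ 115); take 10/33 of D → 70.00. Capacity used 32/32.
2 item(s) taken whole; one partial (take 10/33 of D).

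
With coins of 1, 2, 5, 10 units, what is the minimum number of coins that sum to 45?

5

Greedy: take as many of the largest coin as possible, then repeat with the remainder.
45 − 4×10→5 − 1×5→0
Total coins = 4 + 1 = 5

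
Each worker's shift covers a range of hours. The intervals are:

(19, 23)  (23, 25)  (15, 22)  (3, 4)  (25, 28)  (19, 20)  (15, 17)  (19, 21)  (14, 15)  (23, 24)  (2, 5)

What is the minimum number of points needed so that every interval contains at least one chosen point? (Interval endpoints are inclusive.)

By right end: [3,4]  [2,5]  [14,15]  [15,17]  [19,20]  [19,21]  [15,22]  [19,23]  [23,24]  [23,25]  [25,28]
[3,4] uncovered → point at 4; [14,15] uncovered → point at 15; [19,20] uncovered → point at 20; [23,24] uncovered → point at 24; [25,28] uncovered → point at 28.
Points: 4, 15, 20, 24, 28 (5 total).

5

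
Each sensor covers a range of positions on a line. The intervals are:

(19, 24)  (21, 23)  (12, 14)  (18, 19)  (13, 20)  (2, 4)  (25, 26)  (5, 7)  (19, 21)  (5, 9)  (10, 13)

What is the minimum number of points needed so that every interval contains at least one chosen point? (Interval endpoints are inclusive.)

6

Process intervals by earliest right end; each time one isn't hit yet, stab at its right endpoint.
By right end: [2,4]  [5,7]  [5,9]  [10,13]  [12,14]  [18,19]  [13,20]  [19,21]  [21,23]  [19,24]  [25,26]
[2,4] uncovered → point at 4; [5,7] uncovered → point at 7; [10,13] uncovered → point at 13; [18,19] uncovered → point at 19; [21,23] uncovered → point at 23; [25,26] uncovered → point at 26.
Points: 4, 7, 13, 19, 23, 26 (6 total).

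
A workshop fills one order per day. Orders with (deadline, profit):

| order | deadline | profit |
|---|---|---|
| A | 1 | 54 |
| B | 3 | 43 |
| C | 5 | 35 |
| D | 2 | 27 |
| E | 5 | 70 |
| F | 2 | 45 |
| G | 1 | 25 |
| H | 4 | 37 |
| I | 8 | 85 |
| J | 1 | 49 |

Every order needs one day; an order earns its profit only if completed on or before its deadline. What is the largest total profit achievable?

By profit: I(d8,85), E(d5,70), A(d1,54), J(d1,49), F(d2,45), B(d3,43), H(d4,37), C(d5,35), D(d2,27), G(d1,25)
I→slot 8; E→slot 5; A→slot 1; J skipped; F→slot 2; B→slot 3; H→slot 4; C skipped; D skipped; G skipped.
Profit = 54 + 45 + 43 + 37 + 70 + 85 = 334

334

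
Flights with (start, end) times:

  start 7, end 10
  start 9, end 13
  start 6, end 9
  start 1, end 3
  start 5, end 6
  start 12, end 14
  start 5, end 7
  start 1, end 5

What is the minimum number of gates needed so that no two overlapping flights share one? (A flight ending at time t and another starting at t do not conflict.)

Count concurrent intervals with a sweep; the peak is the room count.
starts: [1, 1, 5, 5, 6, 7, 9, 12]
ends:   [3, 5, 6, 7, 9, 10, 13, 14]
s1→1 s1→2  — peak 2.

2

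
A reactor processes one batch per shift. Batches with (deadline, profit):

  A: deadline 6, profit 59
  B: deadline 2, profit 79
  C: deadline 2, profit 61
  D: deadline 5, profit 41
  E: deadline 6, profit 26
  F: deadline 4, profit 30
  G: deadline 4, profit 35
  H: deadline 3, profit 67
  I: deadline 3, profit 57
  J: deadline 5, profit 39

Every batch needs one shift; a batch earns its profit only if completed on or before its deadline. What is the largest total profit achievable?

346

Sort by profit descending; place each in the latest free slot ≤ its deadline.
By profit: B(d2,79), H(d3,67), C(d2,61), A(d6,59), I(d3,57), D(d5,41), J(d5,39), G(d4,35), F(d4,30), E(d6,26)
B→slot 2; H→slot 3; C→slot 1; A→slot 6; I skipped; D→slot 5; J→slot 4; G skipped; F skipped; E skipped.
Profit = 61 + 79 + 67 + 39 + 41 + 59 = 346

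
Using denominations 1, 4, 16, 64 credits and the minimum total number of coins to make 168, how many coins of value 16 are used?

168 − 2×64→40 − 2×16→8 − 2×4→0
Count of 16: 2

2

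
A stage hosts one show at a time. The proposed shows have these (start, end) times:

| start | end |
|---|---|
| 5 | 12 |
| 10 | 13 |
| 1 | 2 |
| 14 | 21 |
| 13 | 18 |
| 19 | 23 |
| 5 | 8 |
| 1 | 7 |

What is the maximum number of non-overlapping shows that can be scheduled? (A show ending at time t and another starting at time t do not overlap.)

5

Sort by end time and greedily take each interval whose start is ≥ the last chosen end.
Sorted by end: (1,2)  (1,7)  (5,8)  (5,12)  (10,13)  (13,18)  (14,21)  (19,23)
take (1,2); take (5,8); take (10,13); take (13,18); skip (14,21); take (19,23).
Selected 5 shows.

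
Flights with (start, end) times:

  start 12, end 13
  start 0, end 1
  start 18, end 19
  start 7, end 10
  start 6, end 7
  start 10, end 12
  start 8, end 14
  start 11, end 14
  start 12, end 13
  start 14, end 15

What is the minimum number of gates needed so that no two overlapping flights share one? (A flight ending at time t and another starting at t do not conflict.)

Count concurrent intervals with a sweep; the peak is the room count.
starts: [0, 6, 7, 8, 10, 11, 12, 12, 14, 18]
ends:   [1, 7, 10, 12, 13, 13, 14, 14, 15, 19]
s0→1 e1→0 s6→1 e7→0 s7→1 s8→2 e10→1 s10→2 s11→3 e12→2 s12→3 s12→4  — peak 4.

4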